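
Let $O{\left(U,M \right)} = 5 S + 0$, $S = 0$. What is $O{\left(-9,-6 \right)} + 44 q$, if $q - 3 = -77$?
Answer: $-3256$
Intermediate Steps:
$O{\left(U,M \right)} = 0$ ($O{\left(U,M \right)} = 5 \cdot 0 + 0 = 0 + 0 = 0$)
$q = -74$ ($q = 3 - 77 = -74$)
$O{\left(-9,-6 \right)} + 44 q = 0 + 44 \left(-74\right) = 0 - 3256 = -3256$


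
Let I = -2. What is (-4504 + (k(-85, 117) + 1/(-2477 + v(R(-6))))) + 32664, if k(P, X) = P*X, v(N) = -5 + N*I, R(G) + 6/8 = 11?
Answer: 91166073/5005 ≈ 18215.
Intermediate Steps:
R(G) = 41/4 (R(G) = -¾ + 11 = 41/4)
v(N) = -5 - 2*N (v(N) = -5 + N*(-2) = -5 - 2*N)
(-4504 + (k(-85, 117) + 1/(-2477 + v(R(-6))))) + 32664 = (-4504 + (-85*117 + 1/(-2477 + (-5 - 2*41/4)))) + 32664 = (-4504 + (-9945 + 1/(-2477 + (-5 - 41/2)))) + 32664 = (-4504 + (-9945 + 1/(-2477 - 51/2))) + 32664 = (-4504 + (-9945 + 1/(-5005/2))) + 32664 = (-4504 + (-9945 - 2/5005)) + 32664 = (-4504 - 49774727/5005) + 32664 = -72317247/5005 + 32664 = 91166073/5005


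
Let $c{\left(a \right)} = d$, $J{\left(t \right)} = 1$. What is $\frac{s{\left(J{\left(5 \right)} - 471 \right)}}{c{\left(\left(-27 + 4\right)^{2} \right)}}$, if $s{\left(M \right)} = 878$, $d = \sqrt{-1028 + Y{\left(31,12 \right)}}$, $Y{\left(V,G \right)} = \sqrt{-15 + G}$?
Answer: $\frac{878}{\sqrt{-1028 + i \sqrt{3}}} \approx 0.023069 - 27.384 i$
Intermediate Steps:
$d = \sqrt{-1028 + i \sqrt{3}}$ ($d = \sqrt{-1028 + \sqrt{-15 + 12}} = \sqrt{-1028 + \sqrt{-3}} = \sqrt{-1028 + i \sqrt{3}} \approx 0.027 + 32.062 i$)
$c{\left(a \right)} = \sqrt{-1028 + i \sqrt{3}}$
$\frac{s{\left(J{\left(5 \right)} - 471 \right)}}{c{\left(\left(-27 + 4\right)^{2} \right)}} = \frac{878}{\sqrt{-1028 + i \sqrt{3}}}$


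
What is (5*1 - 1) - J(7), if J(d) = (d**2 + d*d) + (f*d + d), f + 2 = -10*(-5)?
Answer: -437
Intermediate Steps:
f = 48 (f = -2 - 10*(-5) = -2 + 50 = 48)
J(d) = 2*d**2 + 49*d (J(d) = (d**2 + d*d) + (48*d + d) = (d**2 + d**2) + 49*d = 2*d**2 + 49*d)
(5*1 - 1) - J(7) = (5*1 - 1) - 7*(49 + 2*7) = (5 - 1) - 7*(49 + 14) = 4 - 7*63 = 4 - 1*441 = 4 - 441 = -437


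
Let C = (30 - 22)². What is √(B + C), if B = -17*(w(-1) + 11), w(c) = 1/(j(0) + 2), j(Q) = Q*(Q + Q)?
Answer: I*√526/2 ≈ 11.467*I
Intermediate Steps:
j(Q) = 2*Q² (j(Q) = Q*(2*Q) = 2*Q²)
w(c) = ½ (w(c) = 1/(2*0² + 2) = 1/(2*0 + 2) = 1/(0 + 2) = 1/2 = ½)
B = -391/2 (B = -17*(½ + 11) = -17*23/2 = -391/2 ≈ -195.50)
C = 64 (C = 8² = 64)
√(B + C) = √(-391/2 + 64) = √(-263/2) = I*√526/2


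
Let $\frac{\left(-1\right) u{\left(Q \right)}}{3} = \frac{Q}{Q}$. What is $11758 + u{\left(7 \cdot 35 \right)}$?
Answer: $11755$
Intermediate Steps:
$u{\left(Q \right)} = -3$ ($u{\left(Q \right)} = - 3 \frac{Q}{Q} = \left(-3\right) 1 = -3$)
$11758 + u{\left(7 \cdot 35 \right)} = 11758 - 3 = 11755$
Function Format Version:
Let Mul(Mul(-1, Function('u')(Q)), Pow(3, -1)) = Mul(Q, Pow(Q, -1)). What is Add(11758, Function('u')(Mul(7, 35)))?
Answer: 11755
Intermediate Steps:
Function('u')(Q) = -3 (Function('u')(Q) = Mul(-3, Mul(Q, Pow(Q, -1))) = Mul(-3, 1) = -3)
Add(11758, Function('u')(Mul(7, 35))) = Add(11758, -3) = 11755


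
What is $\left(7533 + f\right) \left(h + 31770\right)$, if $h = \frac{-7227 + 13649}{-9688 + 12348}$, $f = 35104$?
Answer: $\frac{13546804279}{10} \approx 1.3547 \cdot 10^{9}$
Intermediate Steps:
$h = \frac{169}{70}$ ($h = \frac{6422}{2660} = 6422 \cdot \frac{1}{2660} = \frac{169}{70} \approx 2.4143$)
$\left(7533 + f\right) \left(h + 31770\right) = \left(7533 + 35104\right) \left(\frac{169}{70} + 31770\right) = 42637 \cdot \frac{2224069}{70} = \frac{13546804279}{10}$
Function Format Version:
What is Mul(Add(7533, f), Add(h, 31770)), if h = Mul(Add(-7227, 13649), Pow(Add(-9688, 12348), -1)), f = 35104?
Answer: Rational(13546804279, 10) ≈ 1.3547e+9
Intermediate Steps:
h = Rational(169, 70) (h = Mul(6422, Pow(2660, -1)) = Mul(6422, Rational(1, 2660)) = Rational(169, 70) ≈ 2.4143)
Mul(Add(7533, f), Add(h, 31770)) = Mul(Add(7533, 35104), Add(Rational(169, 70), 31770)) = Mul(42637, Rational(2224069, 70)) = Rational(13546804279, 10)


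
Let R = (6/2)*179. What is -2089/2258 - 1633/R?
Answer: -4809107/1212546 ≈ -3.9661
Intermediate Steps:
R = 537 (R = (6*(1/2))*179 = 3*179 = 537)
-2089/2258 - 1633/R = -2089/2258 - 1633/537 = -4809107/1212546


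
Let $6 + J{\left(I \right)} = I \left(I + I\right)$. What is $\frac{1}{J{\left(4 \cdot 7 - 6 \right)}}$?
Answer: $\frac{1}{962} \approx 0.0010395$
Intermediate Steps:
$J{\left(I \right)} = -6 + 2 I^{2}$ ($J{\left(I \right)} = -6 + I \left(I + I\right) = -6 + I 2 I = -6 + 2 I^{2}$)
$\frac{1}{J{\left(4 \cdot 7 - 6 \right)}} = \frac{1}{-6 + 2 \left(4 \cdot 7 - 6\right)^{2}} = \frac{1}{-6 + 2 \left(28 - 6\right)^{2}} = \frac{1}{-6 + 2 \cdot 22^{2}} = \frac{1}{-6 + 2 \cdot 484} = \frac{1}{-6 + 968} = \frac{1}{962}$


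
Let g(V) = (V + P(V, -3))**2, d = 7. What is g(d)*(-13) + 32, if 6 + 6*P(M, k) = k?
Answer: -1445/4 ≈ -361.25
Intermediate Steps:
P(M, k) = -1 + k/6
g(V) = (-3/2 + V)**2 (g(V) = (V + (-1 + (1/6)*(-3)))**2 = (V + (-1 - 1/2))**2 = (V - 3/2)**2 = (-3/2 + V)**2)
g(d)*(-13) + 32 = ((-3 + 2*7)**2/4)*(-13) + 32 = ((-3 + 14)**2/4)*(-13) + 32 = ((1/4)*11**2)*(-13) + 32 = ((1/4)*121)*(-13) + 32 = (121/4)*(-13) + 32 = -1573/4 + 32 = -1445/4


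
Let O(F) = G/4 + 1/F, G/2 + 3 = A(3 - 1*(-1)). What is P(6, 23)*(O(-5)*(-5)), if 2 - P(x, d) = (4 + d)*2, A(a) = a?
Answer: 78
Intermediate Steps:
G = 2 (G = -6 + 2*(3 - 1*(-1)) = -6 + 2*(3 + 1) = -6 + 2*4 = -6 + 8 = 2)
O(F) = 1/2 + 1/F (O(F) = 2/4 + 1/F = 2*(1/4) + 1/F = 1/2 + 1/F)
P(x, d) = -6 - 2*d (P(x, d) = 2 - (4 + d)*2 = 2 - (8 + 2*d) = 2 + (-8 - 2*d) = -6 - 2*d)
P(6, 23)*(O(-5)*(-5)) = (-6 - 2*23)*(((1/2)*(2 - 5)/(-5))*(-5)) = (-6 - 46)*(((1/2)*(-1/5)*(-3))*(-5)) = -78*(-5)/5 = -52*(-3/2) = 78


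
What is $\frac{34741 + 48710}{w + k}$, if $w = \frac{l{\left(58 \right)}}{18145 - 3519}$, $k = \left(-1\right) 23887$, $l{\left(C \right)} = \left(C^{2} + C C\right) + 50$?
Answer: $- \frac{203425721}{58227414} \approx -3.4936$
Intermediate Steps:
$l{\left(C \right)} = 50 + 2 C^{2}$ ($l{\left(C \right)} = \left(C^{2} + C^{2}\right) + 50 = 2 C^{2} + 50 = 50 + 2 C^{2}$)
$k = -23887$
$w = \frac{3389}{7313}$ ($w = \frac{50 + 2 \cdot 58^{2}}{18145 - 3519} = \frac{50 + 2 \cdot 3364}{18145 - 3519} = \frac{50 + 6728}{14626} = 6778 \cdot \frac{1}{14626} = \frac{3389}{7313} \approx 0.46342$)
$\frac{34741 + 48710}{w + k} = \frac{34741 + 48710}{\frac{3389}{7313} - 23887} = \frac{83451}{- \frac{174682242}{7313}} = 83451 \left(- \frac{7313}{174682242}\right) = - \frac{203425721}{58227414}$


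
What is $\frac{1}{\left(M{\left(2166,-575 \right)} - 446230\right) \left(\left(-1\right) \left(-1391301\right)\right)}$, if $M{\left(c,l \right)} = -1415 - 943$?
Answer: $- \frac{1}{624120932988} \approx -1.6023 \cdot 10^{-12}$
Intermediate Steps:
$M{\left(c,l \right)} = -2358$ ($M{\left(c,l \right)} = -1415 - 943 = -2358$)
$\frac{1}{\left(M{\left(2166,-575 \right)} - 446230\right) \left(\left(-1\right) \left(-1391301\right)\right)} = \frac{1}{\left(-2358 - 446230\right) \left(\left(-1\right) \left(-1391301\right)\right)} = \frac{1}{\left(-448588\right) 1391301} = \left(- \frac{1}{448588}\right) \frac{1}{1391301} = - \frac{1}{624120932988}$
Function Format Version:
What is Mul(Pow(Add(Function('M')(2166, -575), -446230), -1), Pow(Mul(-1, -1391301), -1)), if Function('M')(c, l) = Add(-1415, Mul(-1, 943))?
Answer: Rational(-1, 624120932988) ≈ -1.6023e-12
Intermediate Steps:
Function('M')(c, l) = -2358 (Function('M')(c, l) = Add(-1415, -943) = -2358)
Mul(Pow(Add(Function('M')(2166, -575), -446230), -1), Pow(Mul(-1, -1391301), -1)) = Mul(Pow(Add(-2358, -446230), -1), Pow(Mul(-1, -1391301), -1)) = Mul(Pow(-448588, -1), Pow(1391301, -1)) = Mul(Rational(-1, 448588), Rational(1, 1391301)) = Rational(-1, 624120932988)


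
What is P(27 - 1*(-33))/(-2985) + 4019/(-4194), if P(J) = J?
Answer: -816557/834606 ≈ -0.97837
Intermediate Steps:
P(27 - 1*(-33))/(-2985) + 4019/(-4194) = (27 - 1*(-33))/(-2985) + 4019/(-4194) = (27 + 33)*(-1/2985) + 4019*(-1/4194) = 60*(-1/2985) - 4019/4194 = -4/199 - 4019/4194 = -816557/834606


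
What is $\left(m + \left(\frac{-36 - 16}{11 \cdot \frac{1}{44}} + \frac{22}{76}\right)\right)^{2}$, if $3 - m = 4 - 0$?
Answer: $\frac{62900761}{1444} \approx 43560.0$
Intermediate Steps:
$m = -1$ ($m = 3 - \left(4 - 0\right) = 3 - \left(4 + 0\right) = 3 - 4 = -1$)
$\left(m + \left(\frac{-36 - 16}{11 \cdot \frac{1}{44}} + \frac{22}{76}\right)\right)^{2} = \left(-1 + \left(\frac{-36 - 16}{11 \cdot \frac{1}{44}} + \frac{22}{76}\right)\right)^{2} = \left(-1 + \left(- \frac{52}{11 \cdot \frac{1}{44}} + 22 \cdot \frac{1}{76}\right)\right)^{2} = \left(-1 + \left(- 52 \frac{1}{\frac{1}{4}} + \frac{11}{38}\right)\right)^{2} = \left(-1 + \left(\left(-52\right) 4 + \frac{11}{38}\right)\right)^{2} = \left(-1 + \left(-208 + \frac{11}{38}\right)\right)^{2} = \left(-1 - \frac{7893}{38}\right)^{2} = \left(- \frac{7931}{38}\right)^{2} = \frac{62900761}{1444}$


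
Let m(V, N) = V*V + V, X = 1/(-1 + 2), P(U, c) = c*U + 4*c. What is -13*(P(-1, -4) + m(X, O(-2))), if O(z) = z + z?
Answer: 130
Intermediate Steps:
P(U, c) = 4*c + U*c (P(U, c) = U*c + 4*c = 4*c + U*c)
O(z) = 2*z
X = 1 (X = 1/1 = 1)
m(V, N) = V + V**2 (m(V, N) = V**2 + V = V + V**2)
-13*(P(-1, -4) + m(X, O(-2))) = -13*(-4*(4 - 1) + 1*(1 + 1)) = -13*(-4*3 + 1*2) = -13*(-12 + 2) = -13*(-10) = 130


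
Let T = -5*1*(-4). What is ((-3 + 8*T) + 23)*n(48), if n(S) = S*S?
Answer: 414720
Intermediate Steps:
n(S) = S**2
T = 20 (T = -5*(-4) = 20)
((-3 + 8*T) + 23)*n(48) = ((-3 + 8*20) + 23)*48**2 = ((-3 + 160) + 23)*2304 = (157 + 23)*2304 = 180*2304 = 414720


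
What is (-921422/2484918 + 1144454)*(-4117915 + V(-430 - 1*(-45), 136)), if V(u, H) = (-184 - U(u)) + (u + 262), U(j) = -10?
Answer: -5855836829260525100/1242459 ≈ -4.7131e+12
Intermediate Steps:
V(u, H) = 88 + u (V(u, H) = (-184 - 1*(-10)) + (u + 262) = (-184 + 10) + (262 + u) = -174 + (262 + u) = 88 + u)
(-921422/2484918 + 1144454)*(-4117915 + V(-430 - 1*(-45), 136)) = (-921422/2484918 + 1144454)*(-4117915 + (88 + (-430 - 1*(-45)))) = (-921422*1/2484918 + 1144454)*(-4117915 + (88 + (-430 + 45))) = (-460711/1242459 + 1144454)*(-4117915 + (88 - 385)) = 1421936711675*(-4117915 - 297)/1242459 = (1421936711675/1242459)*(-4118212) = -5855836829260525100/1242459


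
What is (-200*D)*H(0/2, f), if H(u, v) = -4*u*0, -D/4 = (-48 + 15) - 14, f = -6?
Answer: 0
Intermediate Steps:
D = 188 (D = -4*((-48 + 15) - 14) = -4*(-33 - 14) = -4*(-47) = 188)
H(u, v) = 0
(-200*D)*H(0/2, f) = -200*188*0 = -37600*0 = 0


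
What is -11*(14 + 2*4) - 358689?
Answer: -358931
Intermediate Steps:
-11*(14 + 2*4) - 358689 = -11*(14 + 8) - 358689 = -11*22 - 358689 = -242 - 358689 = -358931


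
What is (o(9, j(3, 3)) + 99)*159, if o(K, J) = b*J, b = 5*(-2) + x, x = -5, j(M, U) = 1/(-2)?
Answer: 33867/2 ≈ 16934.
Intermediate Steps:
j(M, U) = -½
b = -15 (b = 5*(-2) - 5 = -10 - 5 = -15)
o(K, J) = -15*J
(o(9, j(3, 3)) + 99)*159 = (-15*(-½) + 99)*159 = (15/2 + 99)*159 = (213/2)*159 = 33867/2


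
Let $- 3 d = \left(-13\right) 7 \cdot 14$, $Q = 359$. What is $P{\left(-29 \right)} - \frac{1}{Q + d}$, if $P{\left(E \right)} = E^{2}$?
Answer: $\frac{1977188}{2351} \approx 841.0$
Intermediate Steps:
$d = \frac{1274}{3}$ ($d = - \frac{\left(-13\right) 7 \cdot 14}{3} = - \frac{\left(-91\right) 14}{3} = \left(- \frac{1}{3}\right) \left(-1274\right) = \frac{1274}{3} \approx 424.67$)
$P{\left(-29 \right)} - \frac{1}{Q + d} = \left(-29\right)^{2} - \frac{1}{359 + \frac{1274}{3}} = 841 - \frac{1}{\frac{2351}{3}} = 841 - \frac{3}{2351} = \frac{1977188}{2351}$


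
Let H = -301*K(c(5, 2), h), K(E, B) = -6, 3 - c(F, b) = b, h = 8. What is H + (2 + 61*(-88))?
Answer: -3560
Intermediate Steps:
c(F, b) = 3 - b
H = 1806 (H = -301*(-6) = 1806)
H + (2 + 61*(-88)) = 1806 + (2 + 61*(-88)) = 1806 + (2 - 5368) = 1806 - 5366 = -3560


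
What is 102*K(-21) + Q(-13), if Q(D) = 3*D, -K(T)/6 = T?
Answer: 12813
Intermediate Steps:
K(T) = -6*T
102*K(-21) + Q(-13) = 102*(-6*(-21)) + 3*(-13) = 102*126 - 39 = 12852 - 39 = 12813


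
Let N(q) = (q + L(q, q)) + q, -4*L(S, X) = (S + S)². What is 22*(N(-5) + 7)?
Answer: -616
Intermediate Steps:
L(S, X) = -S² (L(S, X) = -(S + S)²/4 = -4*S²/4 = -S²)
N(q) = -q² + 2*q (N(q) = (q - q²) + q = -q² + 2*q)
22*(N(-5) + 7) = 22*(-5*(2 - 1*(-5)) + 7) = 22*(-5*(2 + 5) + 7) = 22*(-5*7 + 7) = 22*(-35 + 7) = 22*(-28) = -616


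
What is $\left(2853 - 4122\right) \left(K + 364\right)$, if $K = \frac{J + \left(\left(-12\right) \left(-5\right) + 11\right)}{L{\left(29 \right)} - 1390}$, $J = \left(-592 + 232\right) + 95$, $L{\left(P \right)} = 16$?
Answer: $- \frac{105819795}{229} \approx -4.621 \cdot 10^{5}$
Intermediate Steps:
$J = -265$ ($J = -360 + 95 = -265$)
$K = \frac{97}{687}$ ($K = \frac{-265 + \left(\left(-12\right) \left(-5\right) + 11\right)}{16 - 1390} = \frac{-265 + \left(60 + 11\right)}{-1374} = \left(-265 + 71\right) \left(- \frac{1}{1374}\right) = \left(-194\right) \left(- \frac{1}{1374}\right) = \frac{97}{687} \approx 0.14119$)
$\left(2853 - 4122\right) \left(K + 364\right) = \left(2853 - 4122\right) \left(\frac{97}{687} + 364\right) = \left(-1269\right) \frac{250165}{687} = - \frac{105819795}{229}$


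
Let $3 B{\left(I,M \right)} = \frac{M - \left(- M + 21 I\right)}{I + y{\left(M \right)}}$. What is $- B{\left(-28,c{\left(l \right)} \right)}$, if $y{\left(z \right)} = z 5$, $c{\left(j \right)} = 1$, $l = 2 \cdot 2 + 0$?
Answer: $\frac{590}{69} \approx 8.5507$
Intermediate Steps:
$l = 4$ ($l = 4 + 0 = 4$)
$y{\left(z \right)} = 5 z$
$B{\left(I,M \right)} = \frac{- 21 I + 2 M}{3 \left(I + 5 M\right)}$ ($B{\left(I,M \right)} = \frac{\left(M - \left(- M + 21 I\right)\right) \frac{1}{I + 5 M}}{3} = \frac{\left(- 21 I + 2 M\right) \frac{1}{I + 5 M}}{3} = \frac{\frac{1}{I + 5 M} \left(- 21 I + 2 M\right)}{3} = \frac{- 21 I + 2 M}{3 \left(I + 5 M\right)}$)
$- B{\left(-28,c{\left(l \right)} \right)} = - \frac{\left(-21\right) \left(-28\right) + 2 \cdot 1}{3 \left(-28 + 5 \cdot 1\right)} = - \frac{588 + 2}{3 \left(-28 + 5\right)} = - \frac{590}{3 \left(-23\right)} = - \frac{\left(-1\right) 590}{3 \cdot 23} = \left(-1\right) \left(- \frac{590}{69}\right) = \frac{590}{69}$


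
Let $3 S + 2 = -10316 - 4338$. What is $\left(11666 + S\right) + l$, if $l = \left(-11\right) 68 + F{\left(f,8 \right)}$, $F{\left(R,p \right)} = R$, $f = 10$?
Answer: $\frac{18128}{3} \approx 6042.7$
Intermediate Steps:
$S = - \frac{14656}{3}$ ($S = - \frac{2}{3} + \frac{-10316 - 4338}{3} = - \frac{2}{3} + \frac{1}{3} \left(-14654\right) = - \frac{2}{3} - \frac{14654}{3} = - \frac{14656}{3} \approx -4885.3$)
$l = -738$ ($l = \left(-11\right) 68 + 10 = -748 + 10 = -738$)
$\left(11666 + S\right) + l = \left(11666 - \frac{14656}{3}\right) - 738 = \frac{20342}{3} - 738 = \frac{18128}{3}$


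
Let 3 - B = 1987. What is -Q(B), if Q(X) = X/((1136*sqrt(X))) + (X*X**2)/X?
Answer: -3936256 - I*sqrt(31)/142 ≈ -3.9363e+6 - 0.03921*I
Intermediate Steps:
B = -1984 (B = 3 - 1*1987 = 3 - 1987 = -1984)
Q(X) = X**2 + sqrt(X)/1136 (Q(X) = X*(1/(1136*sqrt(X))) + X**3/X = sqrt(X)/1136 + X**2 = X**2 + sqrt(X)/1136)
-Q(B) = -((-1984)**2 + sqrt(-1984)/1136) = -(3936256 + (8*I*sqrt(31))/1136) = -(3936256 + I*sqrt(31)/142) = -3936256 - I*sqrt(31)/142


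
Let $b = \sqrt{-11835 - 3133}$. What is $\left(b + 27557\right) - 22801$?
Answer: $4756 + 2 i \sqrt{3742} \approx 4756.0 + 122.34 i$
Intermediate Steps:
$b = 2 i \sqrt{3742}$ ($b = \sqrt{-14968} = 2 i \sqrt{3742} \approx 122.34 i$)
$\left(b + 27557\right) - 22801 = \left(2 i \sqrt{3742} + 27557\right) - 22801 = \left(27557 + 2 i \sqrt{3742}\right) - 22801 = 4756 + 2 i \sqrt{3742}$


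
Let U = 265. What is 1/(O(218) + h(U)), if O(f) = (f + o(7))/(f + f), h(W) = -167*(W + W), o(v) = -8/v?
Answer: -1526/135065501 ≈ -1.1298e-5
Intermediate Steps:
h(W) = -334*W
O(f) = (-8/7 + f)/(2*f) (O(f) = (f - 8/7)/(f + f) = (f - 8*1/7)/((2*f)) = (f - 8/7)*(1/(2*f)) = (-8/7 + f)*(1/(2*f)) = (-8/7 + f)/(2*f))
1/(O(218) + h(U)) = 1/((1/14)*(-8 + 7*218)/218 - 334*265) = 1/((1/14)*(1/218)*(-8 + 1526) - 88510) = 1/((1/14)*(1/218)*1518 - 88510) = 1/(759/1526 - 88510) = 1/(-135065501/1526) = -1526/135065501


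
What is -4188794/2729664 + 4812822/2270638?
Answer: 906538030309/1549519701408 ≈ 0.58504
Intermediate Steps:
-4188794/2729664 + 4812822/2270638 = -4188794*1/2729664 + 4812822*(1/2270638) = -2094397/1364832 + 2406411/1135319 = 906538030309/1549519701408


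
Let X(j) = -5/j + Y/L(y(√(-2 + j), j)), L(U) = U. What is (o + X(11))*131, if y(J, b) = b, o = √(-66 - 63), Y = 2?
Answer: -393/11 + 131*I*√129 ≈ -35.727 + 1487.9*I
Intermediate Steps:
o = I*√129 (o = √(-129) = I*√129 ≈ 11.358*I)
X(j) = -3/j (X(j) = -5/j + 2/j = -3/j)
(o + X(11))*131 = (I*√129 - 3/11)*131 = (-3/11 + I*√129)*131 = -393/11 + 131*I*√129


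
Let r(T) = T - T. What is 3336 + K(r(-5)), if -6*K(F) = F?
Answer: 3336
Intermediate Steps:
r(T) = 0
K(F) = -F/6
3336 + K(r(-5)) = 3336 - 1/6*0 = 3336 + 0 = 3336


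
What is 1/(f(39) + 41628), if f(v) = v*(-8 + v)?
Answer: 1/42837 ≈ 2.3344e-5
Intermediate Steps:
1/(f(39) + 41628) = 1/(39*(-8 + 39) + 41628) = 1/(39*31 + 41628) = 1/(1209 + 41628) = 1/42837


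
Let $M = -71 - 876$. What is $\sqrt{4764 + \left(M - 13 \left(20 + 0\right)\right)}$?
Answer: $\sqrt{3557} \approx 59.641$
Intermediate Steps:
$M = -947$ ($M = -71 - 876 = -947$)
$\sqrt{4764 + \left(M - 13 \left(20 + 0\right)\right)} = \sqrt{4764 - \left(947 + 13 \left(20 + 0\right)\right)} = \sqrt{4764 - \left(947 + 13 \cdot 20\right)} = \sqrt{4764 - 1207} = \sqrt{3557}$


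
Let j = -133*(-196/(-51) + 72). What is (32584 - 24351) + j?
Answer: -94561/51 ≈ -1854.1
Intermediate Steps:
j = -514444/51 (j = -133*(-196*(-1/51) + 72) = -133*(196/51 + 72) = -133*3868/51 = -514444/51 ≈ -10087.)
(32584 - 24351) + j = (32584 - 24351) - 514444/51 = 8233 - 514444/51 = -94561/51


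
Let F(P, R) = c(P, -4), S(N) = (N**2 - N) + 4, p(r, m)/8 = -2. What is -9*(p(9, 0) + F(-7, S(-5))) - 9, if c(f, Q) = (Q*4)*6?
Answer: 999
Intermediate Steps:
c(f, Q) = 24*Q (c(f, Q) = (4*Q)*6 = 24*Q)
p(r, m) = -16 (p(r, m) = 8*(-2) = -16)
S(N) = 4 + N**2 - N
F(P, R) = -96 (F(P, R) = 24*(-4) = -96)
-9*(p(9, 0) + F(-7, S(-5))) - 9 = -9*(-16 - 96) - 9 = -9*(-112) - 9 = 1008 - 9 = 999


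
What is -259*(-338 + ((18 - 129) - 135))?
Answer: 151256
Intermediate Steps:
-259*(-338 + ((18 - 129) - 135)) = -259*(-338 + (-111 - 135)) = -259*(-338 - 246) = -259*(-584) = 151256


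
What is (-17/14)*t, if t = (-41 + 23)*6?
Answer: 918/7 ≈ 131.14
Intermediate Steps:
t = -108 (t = -18*6 = -108)
(-17/14)*t = -17/14*(-108) = 918/7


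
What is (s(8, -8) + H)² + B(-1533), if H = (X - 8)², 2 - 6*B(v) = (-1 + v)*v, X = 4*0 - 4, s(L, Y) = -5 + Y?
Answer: -1124327/3 ≈ -3.7478e+5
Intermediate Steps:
X = -4 (X = 0 - 4 = -4)
B(v) = ⅓ - v*(-1 + v)/6 (B(v) = ⅓ - (-1 + v)*v/6 = ⅓ - v*(-1 + v)/6)
H = 144 (H = (-4 - 8)² = (-12)² = 144)
(s(8, -8) + H)² + B(-1533) = ((-5 - 8) + 144)² + (⅓ - ⅙*(-1533)² + (⅙)*(-1533)) = (-13 + 144)² + (⅓ - ⅙*2350089 - 511/2) = 131² + (⅓ - 783363/2 - 511/2) = 17161 - 1175810/3 = -1124327/3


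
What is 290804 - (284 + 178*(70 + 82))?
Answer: 263464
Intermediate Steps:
290804 - (284 + 178*(70 + 82)) = 290804 - (284 + 178*152) = 290804 - (284 + 27056) = 290804 - 1*27340 = 290804 - 27340 = 263464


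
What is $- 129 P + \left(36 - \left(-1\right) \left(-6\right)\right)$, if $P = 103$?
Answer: $-13257$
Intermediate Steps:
$- 129 P + \left(36 - \left(-1\right) \left(-6\right)\right) = \left(-129\right) 103 + \left(36 - \left(-1\right) \left(-6\right)\right) = -13287 + \left(36 - 6\right) = -13287 + 30 = -13257$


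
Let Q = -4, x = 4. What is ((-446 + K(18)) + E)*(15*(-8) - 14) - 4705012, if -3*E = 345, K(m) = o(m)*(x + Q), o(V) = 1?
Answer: -4629838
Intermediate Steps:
K(m) = 0 (K(m) = 1*(4 - 4) = 1*0 = 0)
E = -115 (E = -1/3*345 = -115)
((-446 + K(18)) + E)*(15*(-8) - 14) - 4705012 = ((-446 + 0) - 115)*(15*(-8) - 14) - 4705012 = (-446 - 115)*(-120 - 14) - 4705012 = -561*(-134) - 4705012 = 75174 - 4705012 = -4629838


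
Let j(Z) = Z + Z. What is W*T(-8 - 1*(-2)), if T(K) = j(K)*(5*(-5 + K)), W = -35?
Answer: -23100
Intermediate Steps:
j(Z) = 2*Z
T(K) = 2*K*(-25 + 5*K) (T(K) = (2*K)*(5*(-5 + K)) = (2*K)*(-25 + 5*K) = 2*K*(-25 + 5*K))
W*T(-8 - 1*(-2)) = -350*(-8 - 1*(-2))*(-5 + (-8 - 1*(-2))) = -350*(-8 + 2)*(-5 + (-8 + 2)) = -350*(-6)*(-5 - 6) = -350*(-6)*(-11) = -35*660 = -23100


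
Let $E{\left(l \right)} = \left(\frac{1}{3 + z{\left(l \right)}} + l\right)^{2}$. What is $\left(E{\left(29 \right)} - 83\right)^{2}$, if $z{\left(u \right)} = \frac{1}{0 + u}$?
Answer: $\frac{36226061778481}{59969536} \approx 6.0407 \cdot 10^{5}$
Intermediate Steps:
$z{\left(u \right)} = \frac{1}{u}$
$E{\left(l \right)} = \left(l + \frac{1}{3 + \frac{1}{l}}\right)^{2}$ ($E{\left(l \right)} = \left(\frac{1}{3 + \frac{1}{l}} + l\right)^{2} = \left(l + \frac{1}{3 + \frac{1}{l}}\right)^{2}$)
$\left(E{\left(29 \right)} - 83\right)^{2} = \left(\frac{29^{2} \left(2 + 3 \cdot 29\right)^{2}}{\left(1 + 3 \cdot 29\right)^{2}} - 83\right)^{2} = \left(\frac{841 \left(2 + 87\right)^{2}}{\left(1 + 87\right)^{2}} - 83\right)^{2} = \left(\frac{841 \cdot 89^{2}}{7744} - 83\right)^{2} = \left(841 \cdot \frac{1}{7744} \cdot 7921 - 83\right)^{2} = \left(\frac{6661561}{7744} - 83\right)^{2} = \left(\frac{6018809}{7744}\right)^{2} = \frac{36226061778481}{59969536}$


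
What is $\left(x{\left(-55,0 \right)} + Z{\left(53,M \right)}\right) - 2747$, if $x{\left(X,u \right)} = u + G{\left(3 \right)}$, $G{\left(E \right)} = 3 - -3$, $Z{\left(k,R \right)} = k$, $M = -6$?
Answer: $-2688$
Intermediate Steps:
$G{\left(E \right)} = 6$ ($G{\left(E \right)} = 3 + 3 = 6$)
$x{\left(X,u \right)} = 6 + u$ ($x{\left(X,u \right)} = u + 6 = 6 + u$)
$\left(x{\left(-55,0 \right)} + Z{\left(53,M \right)}\right) - 2747 = \left(\left(6 + 0\right) + 53\right) - 2747 = \left(6 + 53\right) - 2747 = 59 - 2747 = -2688$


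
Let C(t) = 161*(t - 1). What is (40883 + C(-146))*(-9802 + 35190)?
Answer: 437079808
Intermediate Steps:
C(t) = -161 + 161*t (C(t) = 161*(-1 + t) = -161 + 161*t)
(40883 + C(-146))*(-9802 + 35190) = (40883 + (-161 + 161*(-146)))*(-9802 + 35190) = (40883 + (-161 - 23506))*25388 = (40883 - 23667)*25388 = 17216*25388 = 437079808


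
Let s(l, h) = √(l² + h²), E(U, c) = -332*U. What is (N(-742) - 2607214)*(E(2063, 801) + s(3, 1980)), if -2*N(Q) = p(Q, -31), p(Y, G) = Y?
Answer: 1785468480188 - 7820529*√435601 ≈ 1.7803e+12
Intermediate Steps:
N(Q) = -Q/2
s(l, h) = √(h² + l²)
(N(-742) - 2607214)*(E(2063, 801) + s(3, 1980)) = (-½*(-742) - 2607214)*(-332*2063 + √(1980² + 3²)) = (371 - 2607214)*(-684916 + √(3920400 + 9)) = -2606843*(-684916 + √3920409) = -2606843*(-684916 + 3*√435601) = 1785468480188 - 7820529*√435601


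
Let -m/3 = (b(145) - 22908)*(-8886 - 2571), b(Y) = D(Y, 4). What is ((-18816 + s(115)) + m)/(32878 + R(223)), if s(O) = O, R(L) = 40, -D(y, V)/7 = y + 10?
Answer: -412341052/16459 ≈ -25053.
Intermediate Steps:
D(y, V) = -70 - 7*y (D(y, V) = -7*(y + 10) = -7*(10 + y) = -70 - 7*y)
b(Y) = -70 - 7*Y
m = -824663403 (m = -3*((-70 - 7*145) - 22908)*(-8886 - 2571) = -3*((-70 - 1015) - 22908)*(-11457) = -3*(-1085 - 22908)*(-11457) = -(-71979)*(-11457) = -3*274887801 = -824663403)
((-18816 + s(115)) + m)/(32878 + R(223)) = ((-18816 + 115) - 824663403)/(32878 + 40) = (-18701 - 824663403)/32918 = -824682104*1/32918 = -412341052/16459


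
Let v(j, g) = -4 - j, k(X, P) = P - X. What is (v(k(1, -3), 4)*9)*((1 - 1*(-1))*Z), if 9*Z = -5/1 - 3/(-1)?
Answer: 0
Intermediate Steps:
Z = -2/9 (Z = (-5/1 - 3/(-1))/9 = (-5*1 - 3*(-1))/9 = (-5 + 3)/9 = (⅑)*(-2) = -2/9 ≈ -0.22222)
(v(k(1, -3), 4)*9)*((1 - 1*(-1))*Z) = ((-4 - (-3 - 1*1))*9)*((1 - 1*(-1))*(-2/9)) = ((-4 - (-3 - 1))*9)*((1 + 1)*(-2/9)) = ((-4 - 1*(-4))*9)*(2*(-2/9)) = ((-4 + 4)*9)*(-4/9) = (0*9)*(-4/9) = 0*(-4/9) = 0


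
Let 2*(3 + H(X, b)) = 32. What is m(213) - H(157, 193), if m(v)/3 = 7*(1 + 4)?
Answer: 92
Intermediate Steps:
m(v) = 105 (m(v) = 3*(7*(1 + 4)) = 3*(7*5) = 3*35 = 105)
H(X, b) = 13 (H(X, b) = -3 + (½)*32 = -3 + 16 = 13)
m(213) - H(157, 193) = 105 - 1*13 = 105 - 13 = 92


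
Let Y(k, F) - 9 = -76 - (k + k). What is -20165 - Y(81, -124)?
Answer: -19936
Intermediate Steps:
Y(k, F) = -67 - 2*k (Y(k, F) = 9 + (-76 - (k + k)) = 9 + (-76 - 2*k) = -67 - 2*k)
-20165 - Y(81, -124) = -20165 - (-67 - 2*81) = -20165 - (-67 - 162) = -20165 - 1*(-229) = -20165 + 229 = -19936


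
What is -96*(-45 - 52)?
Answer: 9312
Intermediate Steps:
-96*(-45 - 52) = -96*(-97) = 9312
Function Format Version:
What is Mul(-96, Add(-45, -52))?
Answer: 9312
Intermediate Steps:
Mul(-96, Add(-45, -52)) = Mul(-96, -97) = 9312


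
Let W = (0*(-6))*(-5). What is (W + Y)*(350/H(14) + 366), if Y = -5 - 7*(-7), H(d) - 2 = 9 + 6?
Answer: 289168/17 ≈ 17010.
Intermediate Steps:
H(d) = 17 (H(d) = 2 + (9 + 6) = 2 + 15 = 17)
Y = 44 (Y = -5 + 49 = 44)
W = 0 (W = 0*(-5) = 0)
(W + Y)*(350/H(14) + 366) = (0 + 44)*(350/17 + 366) = 44*(350*(1/17) + 366) = 44*(350/17 + 366) = 44*(6572/17) = 289168/17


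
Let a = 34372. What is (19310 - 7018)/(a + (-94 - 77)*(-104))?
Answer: 3073/13039 ≈ 0.23568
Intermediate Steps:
(19310 - 7018)/(a + (-94 - 77)*(-104)) = (19310 - 7018)/(34372 + (-94 - 77)*(-104)) = 12292/(34372 - 171*(-104)) = 12292/(34372 + 17784) = 12292/52156 = 12292*(1/52156) = 3073/13039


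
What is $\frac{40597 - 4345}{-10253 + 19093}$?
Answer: $\frac{9063}{2210} \approx 4.1009$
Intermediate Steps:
$\frac{40597 - 4345}{-10253 + 19093} = \frac{36252}{8840} = 36252 \cdot \frac{1}{8840} = \frac{9063}{2210}$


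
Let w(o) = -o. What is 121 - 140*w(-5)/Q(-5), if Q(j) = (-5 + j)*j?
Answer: 107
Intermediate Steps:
Q(j) = j*(-5 + j)
121 - 140*w(-5)/Q(-5) = 121 - 140*(-1*(-5))/((-5*(-5 - 5))) = 121 - 700/((-5*(-10))) = 121 - 700/50 = 121 - 140*⅒ = 121 - 14 = 107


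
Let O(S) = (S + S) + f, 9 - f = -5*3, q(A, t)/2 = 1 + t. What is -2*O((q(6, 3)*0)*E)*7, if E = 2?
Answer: -336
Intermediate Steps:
q(A, t) = 2 + 2*t (q(A, t) = 2*(1 + t) = 2 + 2*t)
f = 24 (f = 9 - (-5)*3 = 9 - 1*(-15) = 9 + 15 = 24)
O(S) = 24 + 2*S (O(S) = (S + S) + 24 = 2*S + 24 = 24 + 2*S)
-2*O((q(6, 3)*0)*E)*7 = -2*(24 + 2*(((2 + 2*3)*0)*2))*7 = -2*(24 + 2*(((2 + 6)*0)*2))*7 = -2*(24 + 2*((8*0)*2))*7 = -2*(24 + 2*(0*2))*7 = -2*(24 + 2*0)*7 = -2*(24 + 0)*7 = -2*24*7 = -48*7 = -336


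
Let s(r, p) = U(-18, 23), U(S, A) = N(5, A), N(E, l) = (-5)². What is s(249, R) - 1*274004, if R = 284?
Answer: -273979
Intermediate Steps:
N(E, l) = 25
U(S, A) = 25
s(r, p) = 25
s(249, R) - 1*274004 = 25 - 1*274004 = 25 - 274004 = -273979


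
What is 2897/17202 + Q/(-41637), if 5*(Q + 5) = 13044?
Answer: 126386369/1193732790 ≈ 0.10587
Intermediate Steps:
Q = 13019/5 (Q = -5 + (⅕)*13044 = -5 + 13044/5 = 13019/5 ≈ 2603.8)
2897/17202 + Q/(-41637) = 2897/17202 + (13019/5)/(-41637) = 2897*(1/17202) + (13019/5)*(-1/41637) = 2897/17202 - 13019/208185 = 126386369/1193732790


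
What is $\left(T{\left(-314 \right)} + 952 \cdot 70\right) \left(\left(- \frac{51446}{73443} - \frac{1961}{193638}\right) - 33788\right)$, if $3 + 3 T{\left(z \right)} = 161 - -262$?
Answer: $- \frac{1782733912011131730}{790075313} \approx -2.2564 \cdot 10^{9}$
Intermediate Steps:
$T{\left(z \right)} = 140$ ($T{\left(z \right)} = -1 + \frac{161 - -262}{3} = -1 + \frac{161 + 262}{3} = -1 + \frac{1}{3} \cdot 423 = -1 + 141 = 140$)
$\left(T{\left(-314 \right)} + 952 \cdot 70\right) \left(\left(- \frac{51446}{73443} - \frac{1961}{193638}\right) - 33788\right) = \left(140 + 952 \cdot 70\right) \left(\left(- \frac{51446}{73443} - \frac{1961}{193638}\right) - 33788\right) = \left(140 + 66640\right) \left(\left(\left(-51446\right) \frac{1}{73443} - \frac{1961}{193638}\right) - 33788\right) = 66780 \left(\left(- \frac{51446}{73443} - \frac{1961}{193638}\right) - 33788\right) = 66780 \left(- \frac{3368640757}{4740451878} - 33788\right) = 66780 \left(- \frac{160173756694621}{4740451878}\right) = - \frac{1782733912011131730}{790075313}$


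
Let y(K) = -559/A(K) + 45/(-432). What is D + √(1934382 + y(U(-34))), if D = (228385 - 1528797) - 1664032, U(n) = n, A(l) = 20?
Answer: -2964444 + √6963674205/60 ≈ -2.9631e+6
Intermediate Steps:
y(K) = -6733/240 (y(K) = -559/20 + 45/(-432) = -559*1/20 + 45*(-1/432) = -559/20 - 5/48 = -6733/240)
D = -2964444 (D = -1300412 - 1664032 = -2964444)
D + √(1934382 + y(U(-34))) = -2964444 + √(1934382 - 6733/240) = -2964444 + √(464244947/240) = -2964444 + √6963674205/60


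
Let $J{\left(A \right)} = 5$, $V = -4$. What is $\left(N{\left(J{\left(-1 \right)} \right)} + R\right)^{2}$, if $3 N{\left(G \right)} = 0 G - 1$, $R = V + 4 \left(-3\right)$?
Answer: $\frac{2401}{9} \approx 266.78$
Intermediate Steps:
$R = -16$ ($R = -4 + 4 \left(-3\right) = -4 - 12 = -16$)
$N{\left(G \right)} = - \frac{1}{3}$ ($N{\left(G \right)} = \frac{0 G - 1}{3} = \frac{0 - 1}{3} = \frac{1}{3} \left(-1\right) = - \frac{1}{3}$)
$\left(N{\left(J{\left(-1 \right)} \right)} + R\right)^{2} = \left(- \frac{1}{3} - 16\right)^{2} = \left(- \frac{49}{3}\right)^{2} = \frac{2401}{9}$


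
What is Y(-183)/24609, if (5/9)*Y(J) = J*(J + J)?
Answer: 200934/41015 ≈ 4.8990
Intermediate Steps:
Y(J) = 18*J²/5 (Y(J) = 9*(J*(J + J))/5 = 9*(J*(2*J))/5 = 9*(2*J²)/5 = 18*J²/5)
Y(-183)/24609 = ((18/5)*(-183)²)/24609 = ((18/5)*33489)*(1/24609) = (602802/5)*(1/24609) = 200934/41015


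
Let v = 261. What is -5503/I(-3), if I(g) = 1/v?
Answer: -1436283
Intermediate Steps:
I(g) = 1/261
-5503/I(-3) = -5503/1/261 = -5503*261 = -1436283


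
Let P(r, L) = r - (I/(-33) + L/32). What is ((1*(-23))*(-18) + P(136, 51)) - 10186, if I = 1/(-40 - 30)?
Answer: -356205481/36960 ≈ -9637.6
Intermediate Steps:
I = -1/70 (I = 1/(-70) = -1/70 ≈ -0.014286)
P(r, L) = -1/2310 + r - L/32 (P(r, L) = r - (-1/70/(-33) + L/32) = r - (-1/70*(-1/33) + L*(1/32)) = r - (1/2310 + L/32) = r + (-1/2310 - L/32) = -1/2310 + r - L/32)
((1*(-23))*(-18) + P(136, 51)) - 10186 = ((1*(-23))*(-18) + (-1/2310 + 136 - 1/32*51)) - 10186 = (-23*(-18) + (-1/2310 + 136 - 51/32)) - 10186 = (414 + 4967639/36960) - 10186 = 20269079/36960 - 10186 = -356205481/36960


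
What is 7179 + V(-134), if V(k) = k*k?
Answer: 25135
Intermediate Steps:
V(k) = k**2
7179 + V(-134) = 7179 + (-134)**2 = 7179 + 17956 = 25135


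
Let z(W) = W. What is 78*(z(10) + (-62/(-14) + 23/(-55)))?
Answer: 420732/385 ≈ 1092.8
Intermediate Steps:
78*(z(10) + (-62/(-14) + 23/(-55))) = 78*(10 + (-62/(-14) + 23/(-55))) = 78*(10 + (-62*(-1/14) + 23*(-1/55))) = 78*(10 + (31/7 - 23/55)) = 78*(10 + 1544/385) = 78*(5394/385) = 420732/385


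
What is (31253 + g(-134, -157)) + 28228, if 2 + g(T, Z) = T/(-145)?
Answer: 8624589/145 ≈ 59480.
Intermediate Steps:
g(T, Z) = -2 - T/145 (g(T, Z) = -2 + T/(-145) = -2 + T*(-1/145) = -2 - T/145)
(31253 + g(-134, -157)) + 28228 = (31253 + (-2 - 1/145*(-134))) + 28228 = (31253 + (-2 + 134/145)) + 28228 = (31253 - 156/145) + 28228 = 4531529/145 + 28228 = 8624589/145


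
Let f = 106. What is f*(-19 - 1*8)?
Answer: -2862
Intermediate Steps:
f*(-19 - 1*8) = 106*(-19 - 1*8) = 106*(-19 - 8) = 106*(-27) = -2862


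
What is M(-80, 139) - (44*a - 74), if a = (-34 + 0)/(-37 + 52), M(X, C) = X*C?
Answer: -164194/15 ≈ -10946.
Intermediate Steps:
M(X, C) = C*X
a = -34/15 ≈ -2.2667
M(-80, 139) - (44*a - 74) = 139*(-80) - (44*(-34/15) - 74) = -11120 - (-1496/15 - 74) = -11120 - 1*(-2606/15) = -11120 + 2606/15 = -164194/15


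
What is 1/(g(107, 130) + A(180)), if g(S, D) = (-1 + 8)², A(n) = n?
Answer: 1/229 ≈ 0.0043668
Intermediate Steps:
g(S, D) = 49 (g(S, D) = 7² = 49)
1/(g(107, 130) + A(180)) = 1/(49 + 180) = 1/229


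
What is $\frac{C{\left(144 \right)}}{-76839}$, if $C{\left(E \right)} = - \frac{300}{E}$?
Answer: $\frac{25}{922068} \approx 2.7113 \cdot 10^{-5}$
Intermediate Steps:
$\frac{C{\left(144 \right)}}{-76839} = \frac{\left(-300\right) \frac{1}{144}}{-76839} = \left(-300\right) \frac{1}{144} \left(- \frac{1}{76839}\right) = \left(- \frac{25}{12}\right) \left(- \frac{1}{76839}\right) = \frac{25}{922068}$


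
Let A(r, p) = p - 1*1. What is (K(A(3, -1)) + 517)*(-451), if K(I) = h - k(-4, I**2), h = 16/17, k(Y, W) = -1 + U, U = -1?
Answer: -3986389/17 ≈ -2.3449e+5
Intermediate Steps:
k(Y, W) = -2 (k(Y, W) = -1 - 1 = -2)
h = 16/17 (h = 16*(1/17) = 16/17 ≈ 0.94118)
A(r, p) = -1 + p (A(r, p) = p - 1 = -1 + p)
K(I) = 50/17 (K(I) = 16/17 - 1*(-2) = 16/17 + 2 = 50/17)
(K(A(3, -1)) + 517)*(-451) = (50/17 + 517)*(-451) = (8839/17)*(-451) = -3986389/17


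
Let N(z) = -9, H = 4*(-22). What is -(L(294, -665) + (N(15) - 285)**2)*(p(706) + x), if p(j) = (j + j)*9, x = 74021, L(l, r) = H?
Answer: -7488875692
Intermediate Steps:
H = -88
L(l, r) = -88
p(j) = 18*j (p(j) = (2*j)*9 = 18*j)
-(L(294, -665) + (N(15) - 285)**2)*(p(706) + x) = -(-88 + (-9 - 285)**2)*(18*706 + 74021) = -(-88 + (-294)**2)*(12708 + 74021) = -(-88 + 86436)*86729 = -86348*86729 = -1*7488875692 = -7488875692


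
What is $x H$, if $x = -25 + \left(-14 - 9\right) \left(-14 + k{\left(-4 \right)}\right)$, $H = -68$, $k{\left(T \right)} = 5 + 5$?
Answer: $-4556$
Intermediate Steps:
$k{\left(T \right)} = 10$
$x = 67$ ($x = -25 + \left(-14 - 9\right) \left(-14 + 10\right) = -25 - -92 = -25 + 92 = 67$)
$x H = 67 \left(-68\right) = -4556$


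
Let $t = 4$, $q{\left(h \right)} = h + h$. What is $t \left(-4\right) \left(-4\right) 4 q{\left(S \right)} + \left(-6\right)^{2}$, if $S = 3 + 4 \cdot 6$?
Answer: $13860$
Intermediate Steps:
$S = 27$ ($S = 3 + 24 = 27$)
$q{\left(h \right)} = 2 h$
$t \left(-4\right) \left(-4\right) 4 q{\left(S \right)} + \left(-6\right)^{2} = 4 \left(-4\right) \left(-4\right) 4 \cdot 2 \cdot 27 + \left(-6\right)^{2} = 4 \cdot 16 \cdot 4 \cdot 54 + 36 = 4 \cdot 64 \cdot 54 + 36 = 256 \cdot 54 + 36 = 13824 + 36 = 13860$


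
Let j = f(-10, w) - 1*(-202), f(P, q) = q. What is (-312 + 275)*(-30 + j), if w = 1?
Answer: -6401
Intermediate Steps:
j = 203 (j = 1 - 1*(-202) = 1 + 202 = 203)
(-312 + 275)*(-30 + j) = (-312 + 275)*(-30 + 203) = -37*173 = -6401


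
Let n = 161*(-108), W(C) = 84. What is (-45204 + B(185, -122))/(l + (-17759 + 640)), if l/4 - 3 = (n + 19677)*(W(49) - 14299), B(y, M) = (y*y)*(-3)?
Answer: 147879/130169647 ≈ 0.0011360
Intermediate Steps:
B(y, M) = -3*y² (B(y, M) = y²*(-3) = -3*y²)
n = -17388
l = -130152528 (l = 12 + 4*((-17388 + 19677)*(84 - 14299)) = 12 + 4*(2289*(-14215)) = 12 + 4*(-32538135) = 12 - 130152540 = -130152528)
(-45204 + B(185, -122))/(l + (-17759 + 640)) = (-45204 - 3*185²)/(-130152528 + (-17759 + 640)) = (-45204 - 3*34225)/(-130152528 - 17119) = (-45204 - 102675)/(-130169647) = -147879*(-1/130169647) = 147879/130169647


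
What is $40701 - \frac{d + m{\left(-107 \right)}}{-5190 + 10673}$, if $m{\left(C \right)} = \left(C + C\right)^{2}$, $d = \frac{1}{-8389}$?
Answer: $\frac{1871735115144}{45996887} \approx 40693.0$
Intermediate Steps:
$d = - \frac{1}{8389} \approx -0.0001192$
$m{\left(C \right)} = 4 C^{2}$ ($m{\left(C \right)} = \left(2 C\right)^{2} = 4 C^{2}$)
$40701 - \frac{d + m{\left(-107 \right)}}{-5190 + 10673} = 40701 - \frac{- \frac{1}{8389} + 4 \left(-107\right)^{2}}{-5190 + 10673} = 40701 - \frac{- \frac{1}{8389} + 4 \cdot 11449}{5483} = 40701 - \left(- \frac{1}{8389} + 45796\right) \frac{1}{5483} = 40701 - \frac{384182643}{8389} \cdot \frac{1}{5483} = 40701 - \frac{384182643}{45996887} = \frac{1871735115144}{45996887}$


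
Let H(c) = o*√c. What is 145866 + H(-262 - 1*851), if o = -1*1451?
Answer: 145866 - 1451*I*√1113 ≈ 1.4587e+5 - 48408.0*I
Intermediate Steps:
o = -1451
H(c) = -1451*√c
145866 + H(-262 - 1*851) = 145866 - 1451*√(-262 - 1*851) = 145866 - 1451*√(-262 - 851) = 145866 - 1451*I*√1113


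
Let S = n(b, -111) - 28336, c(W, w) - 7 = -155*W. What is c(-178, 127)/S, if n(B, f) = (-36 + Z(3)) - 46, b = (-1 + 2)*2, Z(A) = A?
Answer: -27597/28415 ≈ -0.97121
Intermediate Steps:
c(W, w) = 7 - 155*W
b = 2 (b = 1*2 = 2)
n(B, f) = -79 (n(B, f) = (-36 + 3) - 46 = -33 - 46 = -79)
S = -28415 (S = -79 - 28336 = -28415)
c(-178, 127)/S = (7 - 155*(-178))/(-28415) = (7 + 27590)*(-1/28415) = 27597*(-1/28415) = -27597/28415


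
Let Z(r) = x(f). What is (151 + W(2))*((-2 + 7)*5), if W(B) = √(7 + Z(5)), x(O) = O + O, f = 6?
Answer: 3775 + 25*√19 ≈ 3884.0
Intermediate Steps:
x(O) = 2*O
Z(r) = 12 (Z(r) = 2*6 = 12)
W(B) = √19 (W(B) = √(7 + 12) = √19)
(151 + W(2))*((-2 + 7)*5) = (151 + √19)*((-2 + 7)*5) = (151 + √19)*(5*5) = (151 + √19)*25 = 3775 + 25*√19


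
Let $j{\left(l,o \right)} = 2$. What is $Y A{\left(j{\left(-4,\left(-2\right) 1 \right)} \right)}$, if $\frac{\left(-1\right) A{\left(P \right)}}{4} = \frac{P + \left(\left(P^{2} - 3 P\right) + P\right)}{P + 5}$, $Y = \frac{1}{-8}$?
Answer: $\frac{1}{7} \approx 0.14286$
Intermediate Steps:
$Y = - \frac{1}{8} \approx -0.125$
$A{\left(P \right)} = - \frac{4 \left(P^{2} - P\right)}{5 + P}$ ($A{\left(P \right)} = - 4 \frac{P + \left(\left(P^{2} - 3 P\right) + P\right)}{P + 5} = - 4 \frac{P + \left(P^{2} - 2 P\right)}{5 + P} = - 4 \frac{P^{2} - P}{5 + P} = - \frac{4 \left(P^{2} - P\right)}{5 + P}$)
$Y A{\left(j{\left(-4,\left(-2\right) 1 \right)} \right)} = - \frac{4 \cdot 2 \frac{1}{5 + 2} \left(1 - 2\right)}{8} = - \frac{4 \cdot 2 \cdot \frac{1}{7} \left(1 - 2\right)}{8} = - \frac{4 \cdot 2 \cdot \frac{1}{7} \left(-1\right)}{8} = \left(- \frac{1}{8}\right) \left(- \frac{8}{7}\right) = \frac{1}{7}$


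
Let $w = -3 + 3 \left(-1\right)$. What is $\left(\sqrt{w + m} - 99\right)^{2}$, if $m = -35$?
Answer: $\left(99 - i \sqrt{41}\right)^{2} \approx 9760.0 - 1267.8 i$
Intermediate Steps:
$w = -6$ ($w = -3 - 3 = -6$)
$\left(\sqrt{w + m} - 99\right)^{2} = \left(\sqrt{-6 - 35} - 99\right)^{2} = \left(\sqrt{-41} - 99\right)^{2} = \left(i \sqrt{41} - 99\right)^{2} = \left(-99 + i \sqrt{41}\right)^{2}$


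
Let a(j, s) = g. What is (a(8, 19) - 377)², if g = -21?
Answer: 158404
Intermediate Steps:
a(j, s) = -21
(a(8, 19) - 377)² = (-21 - 377)² = (-398)² = 158404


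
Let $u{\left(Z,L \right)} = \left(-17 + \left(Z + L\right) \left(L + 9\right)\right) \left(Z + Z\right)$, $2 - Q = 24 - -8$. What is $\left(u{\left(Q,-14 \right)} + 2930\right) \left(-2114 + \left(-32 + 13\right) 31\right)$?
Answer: $25002750$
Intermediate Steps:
$Q = -30$ ($Q = 2 - \left(24 - -8\right) = 2 - \left(24 + 8\right) = 2 - 32 = -30$)
$u{\left(Z,L \right)} = 2 Z \left(-17 + \left(9 + L\right) \left(L + Z\right)\right)$ ($u{\left(Z,L \right)} = \left(-17 + \left(L + Z\right) \left(9 + L\right)\right) 2 Z = \left(-17 + \left(9 + L\right) \left(L + Z\right)\right) 2 Z = 2 Z \left(-17 + \left(9 + L\right) \left(L + Z\right)\right)$)
$\left(u{\left(Q,-14 \right)} + 2930\right) \left(-2114 + \left(-32 + 13\right) 31\right) = \left(2 \left(-30\right) \left(-17 + \left(-14\right)^{2} + 9 \left(-14\right) + 9 \left(-30\right) - -420\right) + 2930\right) \left(-2114 + \left(-32 + 13\right) 31\right) = \left(2 \left(-30\right) \left(-17 + 196 - 126 - 270 + 420\right) + 2930\right) \left(-2114 - 589\right) = \left(2 \left(-30\right) 203 + 2930\right) \left(-2114 - 589\right) = \left(-12180 + 2930\right) \left(-2703\right) = \left(-9250\right) \left(-2703\right) = 25002750$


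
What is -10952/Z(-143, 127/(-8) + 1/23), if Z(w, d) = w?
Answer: 10952/143 ≈ 76.587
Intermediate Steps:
-10952/Z(-143, 127/(-8) + 1/23) = -10952/(-143) = -10952*(-1/143) = 10952/143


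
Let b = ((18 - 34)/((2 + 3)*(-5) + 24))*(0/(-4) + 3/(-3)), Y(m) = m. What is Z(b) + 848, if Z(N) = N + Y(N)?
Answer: 816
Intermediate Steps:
b = -16 (b = (-16/(5*(-5) + 24))*(0*(-¼) + 3*(-⅓)) = (-16/(-25 + 24))*(0 - 1) = -16/(-1)*(-1) = -16*(-1)*(-1) = 16*(-1) = -16)
Z(N) = 2*N (Z(N) = N + N = 2*N)
Z(b) + 848 = 2*(-16) + 848 = -32 + 848 = 816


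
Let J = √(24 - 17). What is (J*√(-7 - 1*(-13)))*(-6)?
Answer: -6*√42 ≈ -38.884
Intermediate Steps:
J = √7 ≈ 2.6458
(J*√(-7 - 1*(-13)))*(-6) = (√7*√(-7 - 1*(-13)))*(-6) = (√7*√(-7 + 13))*(-6) = (√7*√6)*(-6) = √42*(-6) = -6*√42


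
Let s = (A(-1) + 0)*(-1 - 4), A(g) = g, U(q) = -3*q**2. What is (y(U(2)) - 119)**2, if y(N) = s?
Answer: 12996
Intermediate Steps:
s = 5 (s = (-1 + 0)*(-1 - 4) = -1*(-5) = 5)
y(N) = 5
(y(U(2)) - 119)**2 = (5 - 119)**2 = (-114)**2 = 12996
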